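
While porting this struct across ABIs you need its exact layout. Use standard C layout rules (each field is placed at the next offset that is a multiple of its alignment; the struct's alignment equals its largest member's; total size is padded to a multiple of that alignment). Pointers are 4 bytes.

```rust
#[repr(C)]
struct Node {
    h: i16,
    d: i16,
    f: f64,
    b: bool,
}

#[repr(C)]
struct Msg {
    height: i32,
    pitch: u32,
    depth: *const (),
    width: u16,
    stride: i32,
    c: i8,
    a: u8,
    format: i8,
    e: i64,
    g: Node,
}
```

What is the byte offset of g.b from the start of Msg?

Node: @0: h [2B, align 2] → 2; @2: d [2B, align 2] → 4; +4 pad (align 8); @8: f [8B, align 8] → 16; @16: b [1B, align 1] → 17; +7 tail pad (align 8); size 24, align 8
@0: height [4B, align 4] → 4
@4: pitch [4B, align 4] → 8
@8: depth [4B, align 4] → 12
@12: width [2B, align 2] → 14
+2 pad (align 4)
@16: stride [4B, align 4] → 20
@20: c [1B, align 1] → 21
@21: a [1B, align 1] → 22
@22: format [1B, align 1] → 23
+1 pad (align 8)
@24: e [8B, align 8] → 32
@32: g [24B, align 8] → 56
within Node: b at 16
32 + 16 = 48

48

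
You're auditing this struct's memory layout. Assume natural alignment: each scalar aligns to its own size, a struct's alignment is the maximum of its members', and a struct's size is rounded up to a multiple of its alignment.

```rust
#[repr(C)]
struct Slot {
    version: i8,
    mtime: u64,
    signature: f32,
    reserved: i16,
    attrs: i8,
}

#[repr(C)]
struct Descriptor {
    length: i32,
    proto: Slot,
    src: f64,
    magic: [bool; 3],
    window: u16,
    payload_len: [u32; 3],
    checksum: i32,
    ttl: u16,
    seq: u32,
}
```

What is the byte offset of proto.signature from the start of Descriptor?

24

Slot: version at 0 (size 1, align 1) → ends 1; pad 7 to align 8 for mtime; mtime at 8 (size 8, align 8) → ends 16; signature at 16 (size 4, align 4) → ends 20; reserved at 20 (size 2, align 2) → ends 22; attrs at 22 (size 1, align 1) → ends 23; tail pad 1 to reach multiple of 8; total 24 bytes, alignment 8
length at 0 (size 4, align 4) → ends 4
pad 4 to align 8 for proto
proto at 8 (size 24, align 8) → ends 32
within Slot: signature at 16
8 + 16 = 24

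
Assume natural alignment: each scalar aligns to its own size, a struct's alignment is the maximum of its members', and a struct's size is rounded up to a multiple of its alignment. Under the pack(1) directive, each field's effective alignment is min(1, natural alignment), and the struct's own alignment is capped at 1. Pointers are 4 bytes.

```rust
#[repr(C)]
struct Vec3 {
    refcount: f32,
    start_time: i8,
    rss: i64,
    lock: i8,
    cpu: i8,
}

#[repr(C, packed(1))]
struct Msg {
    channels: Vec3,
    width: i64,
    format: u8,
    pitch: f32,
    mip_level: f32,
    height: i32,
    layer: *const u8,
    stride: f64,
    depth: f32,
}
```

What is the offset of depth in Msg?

57

Vec3: @0: refcount [4B, align 4] → 4; @4: start_time [1B, align 1] → 5; +3 pad (align 8); @8: rss [8B, align 8] → 16; @16: lock [1B, align 1] → 17; @17: cpu [1B, align 1] → 18; +6 tail pad (align 8); size 24, align 8
@0: channels [24B, align 1] → 24
@24: width [8B, align 1] → 32
@32: format [1B, align 1] → 33
@33: pitch [4B, align 1] → 37
@37: mip_level [4B, align 1] → 41
@41: height [4B, align 1] → 45
@45: layer [4B, align 1] → 49
@49: stride [8B, align 1] → 57
@57: depth [4B, align 1] → 61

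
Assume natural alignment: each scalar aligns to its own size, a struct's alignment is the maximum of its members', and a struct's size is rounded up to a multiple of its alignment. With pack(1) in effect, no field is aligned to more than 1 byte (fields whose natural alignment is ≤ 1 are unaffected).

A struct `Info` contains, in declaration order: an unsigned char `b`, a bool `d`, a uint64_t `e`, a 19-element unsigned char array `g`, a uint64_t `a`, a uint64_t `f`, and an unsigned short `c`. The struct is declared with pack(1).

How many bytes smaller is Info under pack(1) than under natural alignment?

17

natural layout:
  @0: b [1B, align 1] → 1
  @1: d [1B, align 1] → 2
  +6 pad (align 8)
  @8: e [8B, align 8] → 16
  @16: g [19B, align 1] → 35
  +5 pad (align 8)
  @40: a [8B, align 8] → 48
  @48: f [8B, align 8] → 56
  @56: c [2B, align 2] → 58
  +6 tail pad (align 8)
  size 64, align 8
packed(1) layout:
  @0: b [1B, align 1] → 1
  @1: d [1B, align 1] → 2
  @2: e [8B, align 1] → 10
  @10: g [19B, align 1] → 29
  @29: a [8B, align 1] → 37
  @37: f [8B, align 1] → 45
  @45: c [2B, align 1] → 47
  size 47, align 1
64 − 47 = 17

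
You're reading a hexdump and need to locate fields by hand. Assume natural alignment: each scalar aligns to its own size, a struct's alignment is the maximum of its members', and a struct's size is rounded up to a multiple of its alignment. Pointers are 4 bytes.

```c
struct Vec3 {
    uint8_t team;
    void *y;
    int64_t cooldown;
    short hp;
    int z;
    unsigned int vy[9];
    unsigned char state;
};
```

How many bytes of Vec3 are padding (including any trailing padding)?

@0: team [1B, align 1] → 1
+3 pad (align 4)
@4: y [4B, align 4] → 8
@8: cooldown [8B, align 8] → 16
@16: hp [2B, align 2] → 18
+2 pad (align 4)
@20: z [4B, align 4] → 24
@24: vy [36B, align 4] → 60
@60: state [1B, align 1] → 61
+3 tail pad (align 8)
size 64, align 8
data bytes 56, size 64 → padding 8

8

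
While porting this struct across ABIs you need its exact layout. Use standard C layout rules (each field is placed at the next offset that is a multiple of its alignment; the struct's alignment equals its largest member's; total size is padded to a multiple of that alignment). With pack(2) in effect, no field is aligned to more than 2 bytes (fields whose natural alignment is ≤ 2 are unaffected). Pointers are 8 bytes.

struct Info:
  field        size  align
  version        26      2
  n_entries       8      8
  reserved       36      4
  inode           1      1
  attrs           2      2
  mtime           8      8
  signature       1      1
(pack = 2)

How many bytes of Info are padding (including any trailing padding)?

2

0..26  version  (26B, 2-aligned)
26..34  n_entries  (8B, 2-aligned)
34..70  reserved  (36B, 2-aligned)
70..71  inode  (1B, 1-aligned)
71..72  -- padding (1B)
72..74  attrs  (2B, 2-aligned)
74..82  mtime  (8B, 2-aligned)
82..83  signature  (1B, 1-aligned)
83..84  -- tail padding (1B)
sizeof = 84, alignof = 2
data bytes 82, size 84 → padding 2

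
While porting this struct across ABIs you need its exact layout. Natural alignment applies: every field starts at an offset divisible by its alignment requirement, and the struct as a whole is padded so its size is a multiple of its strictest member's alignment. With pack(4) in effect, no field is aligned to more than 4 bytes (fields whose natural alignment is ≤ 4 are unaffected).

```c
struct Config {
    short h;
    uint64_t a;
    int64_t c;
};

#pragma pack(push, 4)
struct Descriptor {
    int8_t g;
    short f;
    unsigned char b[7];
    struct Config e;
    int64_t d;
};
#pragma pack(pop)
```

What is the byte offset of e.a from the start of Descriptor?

20

Config: h at 0 (size 2, align 2) → ends 2; pad 6 to align 8 for a; a at 8 (size 8, align 8) → ends 16; c at 16 (size 8, align 8) → ends 24; total 24 bytes, alignment 8
g at 0 (size 1, align 1) → ends 1
pad 1 to align 2 for f
f at 2 (size 2, align 2) → ends 4
b at 4 (size 7, align 1) → ends 11
pad 1 to align 4 for e
e at 12 (size 24, align 4) → ends 36
within Config: a at 8
12 + 8 = 20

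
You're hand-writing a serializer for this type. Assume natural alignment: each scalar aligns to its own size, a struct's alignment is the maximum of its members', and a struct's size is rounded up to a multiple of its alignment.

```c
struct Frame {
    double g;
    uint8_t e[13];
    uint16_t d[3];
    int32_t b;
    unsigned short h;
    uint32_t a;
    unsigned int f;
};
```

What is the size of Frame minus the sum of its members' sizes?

7

@0: g [8B, align 8] → 8
@8: e [13B, align 1] → 21
+1 pad (align 2)
@22: d [6B, align 2] → 28
@28: b [4B, align 4] → 32
@32: h [2B, align 2] → 34
+2 pad (align 4)
@36: a [4B, align 4] → 40
@40: f [4B, align 4] → 44
+4 tail pad (align 8)
size 48, align 8
data bytes 41, size 48 → padding 7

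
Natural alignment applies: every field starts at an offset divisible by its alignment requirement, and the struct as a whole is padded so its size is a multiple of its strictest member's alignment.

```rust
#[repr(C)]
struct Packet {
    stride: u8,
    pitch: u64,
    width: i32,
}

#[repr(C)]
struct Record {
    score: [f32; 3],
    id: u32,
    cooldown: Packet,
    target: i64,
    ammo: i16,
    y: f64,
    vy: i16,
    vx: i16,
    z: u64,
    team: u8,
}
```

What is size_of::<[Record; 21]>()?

1848

Packet: 0..1  stride  (1B, 1-aligned); 1..8  -- padding (7B); 8..16  pitch  (8B, 8-aligned); 16..20  width  (4B, 4-aligned); 20..24  -- tail padding (4B); sizeof = 24, alignof = 8
0..12  score  (12B, 4-aligned)
12..16  id  (4B, 4-aligned)
16..40  cooldown  (24B, 8-aligned)
40..48  target  (8B, 8-aligned)
48..50  ammo  (2B, 2-aligned)
50..56  -- padding (6B)
56..64  y  (8B, 8-aligned)
64..66  vy  (2B, 2-aligned)
66..68  vx  (2B, 2-aligned)
68..72  -- padding (4B)
72..80  z  (8B, 8-aligned)
80..81  team  (1B, 1-aligned)
81..88  -- tail padding (7B)
sizeof = 88, alignof = 8
array of 21: 21 × 88 = 1848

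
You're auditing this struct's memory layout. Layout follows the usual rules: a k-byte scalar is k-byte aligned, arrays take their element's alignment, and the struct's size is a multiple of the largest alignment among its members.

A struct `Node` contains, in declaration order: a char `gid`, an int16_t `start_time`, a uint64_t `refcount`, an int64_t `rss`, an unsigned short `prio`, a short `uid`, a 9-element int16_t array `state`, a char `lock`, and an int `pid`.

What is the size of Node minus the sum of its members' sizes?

10

@0: gid [1B, align 1] → 1
+1 pad (align 2)
@2: start_time [2B, align 2] → 4
+4 pad (align 8)
@8: refcount [8B, align 8] → 16
@16: rss [8B, align 8] → 24
@24: prio [2B, align 2] → 26
@26: uid [2B, align 2] → 28
@28: state [18B, align 2] → 46
@46: lock [1B, align 1] → 47
+1 pad (align 4)
@48: pid [4B, align 4] → 52
+4 tail pad (align 8)
size 56, align 8
data bytes 46, size 56 → padding 10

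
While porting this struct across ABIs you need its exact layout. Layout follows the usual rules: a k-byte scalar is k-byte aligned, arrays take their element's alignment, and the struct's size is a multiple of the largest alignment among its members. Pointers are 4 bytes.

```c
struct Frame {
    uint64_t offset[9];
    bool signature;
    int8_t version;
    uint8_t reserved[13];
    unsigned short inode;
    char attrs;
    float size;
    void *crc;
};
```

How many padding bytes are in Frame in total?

6

offset at 0 (size 72, align 8) → ends 72
signature at 72 (size 1, align 1) → ends 73
version at 73 (size 1, align 1) → ends 74
reserved at 74 (size 13, align 1) → ends 87
pad 1 to align 2 for inode
inode at 88 (size 2, align 2) → ends 90
attrs at 90 (size 1, align 1) → ends 91
pad 1 to align 4 for size
size at 92 (size 4, align 4) → ends 96
crc at 96 (size 4, align 4) → ends 100
tail pad 4 to reach multiple of 8
total 104 bytes, alignment 8
data bytes 98, size 104 → padding 6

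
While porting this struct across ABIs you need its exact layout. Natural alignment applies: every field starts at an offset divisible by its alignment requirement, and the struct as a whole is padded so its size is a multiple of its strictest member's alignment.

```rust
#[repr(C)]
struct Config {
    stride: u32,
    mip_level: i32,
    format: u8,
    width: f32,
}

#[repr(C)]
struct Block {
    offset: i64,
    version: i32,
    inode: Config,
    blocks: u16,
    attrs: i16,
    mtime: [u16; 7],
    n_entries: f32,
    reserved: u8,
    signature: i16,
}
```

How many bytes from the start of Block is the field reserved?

Config: @0: stride [4B, align 4] → 4; @4: mip_level [4B, align 4] → 8; @8: format [1B, align 1] → 9; +3 pad (align 4); @12: width [4B, align 4] → 16; size 16, align 4
@0: offset [8B, align 8] → 8
@8: version [4B, align 4] → 12
@12: inode [16B, align 4] → 28
@28: blocks [2B, align 2] → 30
@30: attrs [2B, align 2] → 32
@32: mtime [14B, align 2] → 46
+2 pad (align 4)
@48: n_entries [4B, align 4] → 52
@52: reserved [1B, align 1] → 53

52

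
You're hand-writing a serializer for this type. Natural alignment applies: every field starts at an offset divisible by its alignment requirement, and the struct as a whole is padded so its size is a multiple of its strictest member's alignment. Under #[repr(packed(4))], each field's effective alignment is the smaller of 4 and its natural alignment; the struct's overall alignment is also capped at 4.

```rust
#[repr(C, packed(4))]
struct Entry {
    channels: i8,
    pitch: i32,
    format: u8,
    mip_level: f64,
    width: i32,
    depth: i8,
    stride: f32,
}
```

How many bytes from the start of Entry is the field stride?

28

0..1  channels  (1B, 1-aligned)
1..4  -- padding (3B)
4..8  pitch  (4B, 4-aligned)
8..9  format  (1B, 1-aligned)
9..12  -- padding (3B)
12..20  mip_level  (8B, 4-aligned)
20..24  width  (4B, 4-aligned)
24..25  depth  (1B, 1-aligned)
25..28  -- padding (3B)
28..32  stride  (4B, 4-aligned)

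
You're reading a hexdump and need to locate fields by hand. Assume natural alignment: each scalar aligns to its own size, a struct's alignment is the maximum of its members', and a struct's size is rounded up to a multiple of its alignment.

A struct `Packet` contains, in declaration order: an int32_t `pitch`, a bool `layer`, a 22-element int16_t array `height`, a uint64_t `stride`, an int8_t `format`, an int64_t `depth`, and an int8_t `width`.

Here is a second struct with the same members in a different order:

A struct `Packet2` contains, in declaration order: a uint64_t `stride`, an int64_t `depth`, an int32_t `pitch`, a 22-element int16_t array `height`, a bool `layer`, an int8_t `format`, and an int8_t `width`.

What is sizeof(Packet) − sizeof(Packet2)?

16

0..4  pitch  (4B, 4-aligned)
4..5  layer  (1B, 1-aligned)
5..6  -- padding (1B)
6..50  height  (44B, 2-aligned)
50..56  -- padding (6B)
56..64  stride  (8B, 8-aligned)
64..65  format  (1B, 1-aligned)
65..72  -- padding (7B)
72..80  depth  (8B, 8-aligned)
80..81  width  (1B, 1-aligned)
81..88  -- tail padding (7B)
sizeof = 88, alignof = 8
— Packet2 —
0..8  stride  (8B, 8-aligned)
8..16  depth  (8B, 8-aligned)
16..20  pitch  (4B, 4-aligned)
20..64  height  (44B, 2-aligned)
64..65  layer  (1B, 1-aligned)
65..66  format  (1B, 1-aligned)
66..67  width  (1B, 1-aligned)
67..72  -- tail padding (5B)
sizeof = 72, alignof = 8
88 − 72 = 16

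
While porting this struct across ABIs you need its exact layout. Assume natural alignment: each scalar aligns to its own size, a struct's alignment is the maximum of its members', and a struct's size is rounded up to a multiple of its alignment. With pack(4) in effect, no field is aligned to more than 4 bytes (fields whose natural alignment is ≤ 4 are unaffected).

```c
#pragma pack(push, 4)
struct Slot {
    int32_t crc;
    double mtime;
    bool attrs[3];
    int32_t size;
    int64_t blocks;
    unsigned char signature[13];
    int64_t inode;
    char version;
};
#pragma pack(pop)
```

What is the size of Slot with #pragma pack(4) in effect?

56

crc at 0 (size 4, align 4) → ends 4
mtime at 4 (size 8, align 4) → ends 12
attrs at 12 (size 3, align 1) → ends 15
pad 1 to align 4 for size
size at 16 (size 4, align 4) → ends 20
blocks at 20 (size 8, align 4) → ends 28
signature at 28 (size 13, align 1) → ends 41
pad 3 to align 4 for inode
inode at 44 (size 8, align 4) → ends 52
version at 52 (size 1, align 1) → ends 53
tail pad 3 to reach multiple of 4
total 56 bytes, alignment 4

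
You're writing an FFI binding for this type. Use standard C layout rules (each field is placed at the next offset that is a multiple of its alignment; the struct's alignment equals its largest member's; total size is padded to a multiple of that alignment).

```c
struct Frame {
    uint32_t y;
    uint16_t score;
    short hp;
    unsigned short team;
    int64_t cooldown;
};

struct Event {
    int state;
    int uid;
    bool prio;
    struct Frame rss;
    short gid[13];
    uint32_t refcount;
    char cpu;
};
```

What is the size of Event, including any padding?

Frame: @0: y [4B, align 4] → 4; @4: score [2B, align 2] → 6; @6: hp [2B, align 2] → 8; @8: team [2B, align 2] → 10; +6 pad (align 8); @16: cooldown [8B, align 8] → 24; size 24, align 8
@0: state [4B, align 4] → 4
@4: uid [4B, align 4] → 8
@8: prio [1B, align 1] → 9
+7 pad (align 8)
@16: rss [24B, align 8] → 40
@40: gid [26B, align 2] → 66
+2 pad (align 4)
@68: refcount [4B, align 4] → 72
@72: cpu [1B, align 1] → 73
+7 tail pad (align 8)
size 80, align 8

80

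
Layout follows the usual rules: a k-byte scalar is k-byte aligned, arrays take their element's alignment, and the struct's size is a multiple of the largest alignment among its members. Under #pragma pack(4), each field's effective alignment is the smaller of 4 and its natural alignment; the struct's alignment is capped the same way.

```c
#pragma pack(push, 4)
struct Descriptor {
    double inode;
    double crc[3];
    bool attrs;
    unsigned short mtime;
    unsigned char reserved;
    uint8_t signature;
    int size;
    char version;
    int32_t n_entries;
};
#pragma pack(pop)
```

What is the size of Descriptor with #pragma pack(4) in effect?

52

0..8  inode  (8B, 4-aligned)
8..32  crc  (24B, 4-aligned)
32..33  attrs  (1B, 1-aligned)
33..34  -- padding (1B)
34..36  mtime  (2B, 2-aligned)
36..37  reserved  (1B, 1-aligned)
37..38  signature  (1B, 1-aligned)
38..40  -- padding (2B)
40..44  size  (4B, 4-aligned)
44..45  version  (1B, 1-aligned)
45..48  -- padding (3B)
48..52  n_entries  (4B, 4-aligned)
sizeof = 52, alignof = 4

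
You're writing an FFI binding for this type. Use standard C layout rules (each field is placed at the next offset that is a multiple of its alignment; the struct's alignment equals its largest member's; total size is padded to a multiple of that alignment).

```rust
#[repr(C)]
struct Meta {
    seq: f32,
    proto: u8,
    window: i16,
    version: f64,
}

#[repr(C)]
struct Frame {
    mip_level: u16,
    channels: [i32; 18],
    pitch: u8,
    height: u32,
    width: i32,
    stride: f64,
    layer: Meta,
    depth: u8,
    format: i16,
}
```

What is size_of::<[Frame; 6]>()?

720

Meta: 0..4  seq  (4B, 4-aligned); 4..5  proto  (1B, 1-aligned); 5..6  -- padding (1B); 6..8  window  (2B, 2-aligned); 8..16  version  (8B, 8-aligned); sizeof = 16, alignof = 8
0..2  mip_level  (2B, 2-aligned)
2..4  -- padding (2B)
4..76  channels  (72B, 4-aligned)
76..77  pitch  (1B, 1-aligned)
77..80  -- padding (3B)
80..84  height  (4B, 4-aligned)
84..88  width  (4B, 4-aligned)
88..96  stride  (8B, 8-aligned)
96..112  layer  (16B, 8-aligned)
112..113  depth  (1B, 1-aligned)
113..114  -- padding (1B)
114..116  format  (2B, 2-aligned)
116..120  -- tail padding (4B)
sizeof = 120, alignof = 8
array of 6: 6 × 120 = 720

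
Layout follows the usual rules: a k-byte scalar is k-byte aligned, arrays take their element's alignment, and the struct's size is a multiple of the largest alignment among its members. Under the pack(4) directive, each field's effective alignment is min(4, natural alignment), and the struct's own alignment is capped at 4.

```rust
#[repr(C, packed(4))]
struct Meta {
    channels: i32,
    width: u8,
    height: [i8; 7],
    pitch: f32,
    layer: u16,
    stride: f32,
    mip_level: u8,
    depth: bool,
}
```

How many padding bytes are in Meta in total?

0..4  channels  (4B, 4-aligned)
4..5  width  (1B, 1-aligned)
5..12  height  (7B, 1-aligned)
12..16  pitch  (4B, 4-aligned)
16..18  layer  (2B, 2-aligned)
18..20  -- padding (2B)
20..24  stride  (4B, 4-aligned)
24..25  mip_level  (1B, 1-aligned)
25..26  depth  (1B, 1-aligned)
26..28  -- tail padding (2B)
sizeof = 28, alignof = 4
data bytes 24, size 28 → padding 4

4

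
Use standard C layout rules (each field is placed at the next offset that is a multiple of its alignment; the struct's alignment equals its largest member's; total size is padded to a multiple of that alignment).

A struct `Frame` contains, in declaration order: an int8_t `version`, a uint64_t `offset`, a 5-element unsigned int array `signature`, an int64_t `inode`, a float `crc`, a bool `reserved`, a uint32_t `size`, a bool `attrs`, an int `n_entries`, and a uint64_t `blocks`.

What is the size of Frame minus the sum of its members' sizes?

@0: version [1B, align 1] → 1
+7 pad (align 8)
@8: offset [8B, align 8] → 16
@16: signature [20B, align 4] → 36
+4 pad (align 8)
@40: inode [8B, align 8] → 48
@48: crc [4B, align 4] → 52
@52: reserved [1B, align 1] → 53
+3 pad (align 4)
@56: size [4B, align 4] → 60
@60: attrs [1B, align 1] → 61
+3 pad (align 4)
@64: n_entries [4B, align 4] → 68
+4 pad (align 8)
@72: blocks [8B, align 8] → 80
size 80, align 8
data bytes 59, size 80 → padding 21

21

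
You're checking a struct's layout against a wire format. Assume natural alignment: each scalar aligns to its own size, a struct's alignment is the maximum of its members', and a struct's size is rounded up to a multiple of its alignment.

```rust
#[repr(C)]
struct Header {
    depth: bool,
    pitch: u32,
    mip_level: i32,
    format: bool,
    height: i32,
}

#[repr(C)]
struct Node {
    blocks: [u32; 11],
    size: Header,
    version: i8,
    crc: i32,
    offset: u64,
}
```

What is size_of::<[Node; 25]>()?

Header: @0: depth [1B, align 1] → 1; +3 pad (align 4); @4: pitch [4B, align 4] → 8; @8: mip_level [4B, align 4] → 12; @12: format [1B, align 1] → 13; +3 pad (align 4); @16: height [4B, align 4] → 20; size 20, align 4
@0: blocks [44B, align 4] → 44
@44: size [20B, align 4] → 64
@64: version [1B, align 1] → 65
+3 pad (align 4)
@68: crc [4B, align 4] → 72
@72: offset [8B, align 8] → 80
size 80, align 8
array of 25: 25 × 80 = 2000

2000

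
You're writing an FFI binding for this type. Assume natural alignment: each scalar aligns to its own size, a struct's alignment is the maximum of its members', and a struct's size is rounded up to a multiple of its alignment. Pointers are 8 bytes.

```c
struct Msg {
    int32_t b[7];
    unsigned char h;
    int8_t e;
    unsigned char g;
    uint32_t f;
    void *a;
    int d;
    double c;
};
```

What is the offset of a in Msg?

40

0..28  b  (28B, 4-aligned)
28..29  h  (1B, 1-aligned)
29..30  e  (1B, 1-aligned)
30..31  g  (1B, 1-aligned)
31..32  -- padding (1B)
32..36  f  (4B, 4-aligned)
36..40  -- padding (4B)
40..48  a  (8B, 8-aligned)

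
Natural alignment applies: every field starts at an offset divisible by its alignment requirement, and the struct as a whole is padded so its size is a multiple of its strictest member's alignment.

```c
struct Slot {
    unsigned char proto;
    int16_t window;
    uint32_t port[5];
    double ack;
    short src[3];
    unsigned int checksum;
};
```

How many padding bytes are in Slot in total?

0..1  proto  (1B, 1-aligned)
1..2  -- padding (1B)
2..4  window  (2B, 2-aligned)
4..24  port  (20B, 4-aligned)
24..32  ack  (8B, 8-aligned)
32..38  src  (6B, 2-aligned)
38..40  -- padding (2B)
40..44  checksum  (4B, 4-aligned)
44..48  -- tail padding (4B)
sizeof = 48, alignof = 8
data bytes 41, size 48 → padding 7

7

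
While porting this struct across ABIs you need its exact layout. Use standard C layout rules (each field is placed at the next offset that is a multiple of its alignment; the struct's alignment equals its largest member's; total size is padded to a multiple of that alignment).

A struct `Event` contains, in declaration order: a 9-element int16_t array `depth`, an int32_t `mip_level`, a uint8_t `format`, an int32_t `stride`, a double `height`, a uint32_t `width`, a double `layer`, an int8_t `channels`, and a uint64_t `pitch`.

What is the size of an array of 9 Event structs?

648

0..18  depth  (18B, 2-aligned)
18..20  -- padding (2B)
20..24  mip_level  (4B, 4-aligned)
24..25  format  (1B, 1-aligned)
25..28  -- padding (3B)
28..32  stride  (4B, 4-aligned)
32..40  height  (8B, 8-aligned)
40..44  width  (4B, 4-aligned)
44..48  -- padding (4B)
48..56  layer  (8B, 8-aligned)
56..57  channels  (1B, 1-aligned)
57..64  -- padding (7B)
64..72  pitch  (8B, 8-aligned)
sizeof = 72, alignof = 8
array of 9: 9 × 72 = 648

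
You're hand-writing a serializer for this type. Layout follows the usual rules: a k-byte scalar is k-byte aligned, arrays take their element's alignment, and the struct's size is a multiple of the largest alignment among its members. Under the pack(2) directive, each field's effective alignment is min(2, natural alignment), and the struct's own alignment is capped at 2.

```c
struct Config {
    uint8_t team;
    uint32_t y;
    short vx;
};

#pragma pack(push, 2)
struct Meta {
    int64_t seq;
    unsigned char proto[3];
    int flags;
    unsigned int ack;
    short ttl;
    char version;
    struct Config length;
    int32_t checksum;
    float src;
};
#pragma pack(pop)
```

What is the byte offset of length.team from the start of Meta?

Config: @0: team [1B, align 1] → 1; +3 pad (align 4); @4: y [4B, align 4] → 8; @8: vx [2B, align 2] → 10; +2 tail pad (align 4); size 12, align 4
@0: seq [8B, align 2] → 8
@8: proto [3B, align 1] → 11
+1 pad (align 2)
@12: flags [4B, align 2] → 16
@16: ack [4B, align 2] → 20
@20: ttl [2B, align 2] → 22
@22: version [1B, align 1] → 23
+1 pad (align 2)
@24: length [12B, align 2] → 36
within Config: team at 0
24 + 0 = 24

24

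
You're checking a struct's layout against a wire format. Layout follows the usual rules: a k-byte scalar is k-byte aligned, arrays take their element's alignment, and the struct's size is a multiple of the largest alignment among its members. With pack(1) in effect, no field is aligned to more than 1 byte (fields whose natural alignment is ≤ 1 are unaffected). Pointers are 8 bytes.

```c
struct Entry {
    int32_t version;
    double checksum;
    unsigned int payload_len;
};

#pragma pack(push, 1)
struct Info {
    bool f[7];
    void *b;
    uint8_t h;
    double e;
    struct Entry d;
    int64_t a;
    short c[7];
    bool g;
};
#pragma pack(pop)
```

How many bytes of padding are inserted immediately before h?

Entry: version at 0 (size 4, align 4) → ends 4; pad 4 to align 8 for checksum; checksum at 8 (size 8, align 8) → ends 16; payload_len at 16 (size 4, align 4) → ends 20; tail pad 4 to reach multiple of 8; total 24 bytes, alignment 8
f at 0 (size 7, align 1) → ends 7
b at 7 (size 8, align 1) → ends 15
h at 15 (size 1, align 1) → ends 16

0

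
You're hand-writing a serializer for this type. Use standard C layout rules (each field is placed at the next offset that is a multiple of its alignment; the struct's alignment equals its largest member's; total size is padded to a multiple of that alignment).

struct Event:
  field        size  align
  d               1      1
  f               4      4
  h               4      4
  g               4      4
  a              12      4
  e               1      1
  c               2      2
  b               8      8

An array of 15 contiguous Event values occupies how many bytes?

600

d at 0 (size 1, align 1) → ends 1
pad 3 to align 4 for f
f at 4 (size 4, align 4) → ends 8
h at 8 (size 4, align 4) → ends 12
g at 12 (size 4, align 4) → ends 16
a at 16 (size 12, align 4) → ends 28
e at 28 (size 1, align 1) → ends 29
pad 1 to align 2 for c
c at 30 (size 2, align 2) → ends 32
b at 32 (size 8, align 8) → ends 40
total 40 bytes, alignment 8
array of 15: 15 × 40 = 600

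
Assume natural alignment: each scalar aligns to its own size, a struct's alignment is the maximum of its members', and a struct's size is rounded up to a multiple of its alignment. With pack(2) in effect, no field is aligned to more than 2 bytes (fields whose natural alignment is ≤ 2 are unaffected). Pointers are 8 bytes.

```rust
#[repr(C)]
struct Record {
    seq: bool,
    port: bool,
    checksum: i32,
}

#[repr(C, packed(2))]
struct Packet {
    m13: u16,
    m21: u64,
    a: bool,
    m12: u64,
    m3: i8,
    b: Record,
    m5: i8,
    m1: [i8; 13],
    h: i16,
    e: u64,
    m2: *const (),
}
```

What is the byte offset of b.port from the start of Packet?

Record: 0..1  seq  (1B, 1-aligned); 1..2  port  (1B, 1-aligned); 2..4  -- padding (2B); 4..8  checksum  (4B, 4-aligned); sizeof = 8, alignof = 4
0..2  m13  (2B, 2-aligned)
2..10  m21  (8B, 2-aligned)
10..11  a  (1B, 1-aligned)
11..12  -- padding (1B)
12..20  m12  (8B, 2-aligned)
20..21  m3  (1B, 1-aligned)
21..22  -- padding (1B)
22..30  b  (8B, 2-aligned)
within Record: port at 1
22 + 1 = 23

23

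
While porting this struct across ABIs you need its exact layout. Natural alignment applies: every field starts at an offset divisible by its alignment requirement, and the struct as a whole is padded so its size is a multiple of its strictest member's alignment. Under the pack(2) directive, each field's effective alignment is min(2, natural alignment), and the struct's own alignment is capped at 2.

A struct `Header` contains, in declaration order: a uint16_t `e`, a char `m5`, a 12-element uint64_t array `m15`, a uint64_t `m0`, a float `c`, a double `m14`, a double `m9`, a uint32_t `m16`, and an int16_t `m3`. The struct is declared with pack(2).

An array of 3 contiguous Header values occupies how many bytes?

402

@0: e [2B, align 2] → 2
@2: m5 [1B, align 1] → 3
+1 pad (align 2)
@4: m15 [96B, align 2] → 100
@100: m0 [8B, align 2] → 108
@108: c [4B, align 2] → 112
@112: m14 [8B, align 2] → 120
@120: m9 [8B, align 2] → 128
@128: m16 [4B, align 2] → 132
@132: m3 [2B, align 2] → 134
size 134, align 2
array of 3: 3 × 134 = 402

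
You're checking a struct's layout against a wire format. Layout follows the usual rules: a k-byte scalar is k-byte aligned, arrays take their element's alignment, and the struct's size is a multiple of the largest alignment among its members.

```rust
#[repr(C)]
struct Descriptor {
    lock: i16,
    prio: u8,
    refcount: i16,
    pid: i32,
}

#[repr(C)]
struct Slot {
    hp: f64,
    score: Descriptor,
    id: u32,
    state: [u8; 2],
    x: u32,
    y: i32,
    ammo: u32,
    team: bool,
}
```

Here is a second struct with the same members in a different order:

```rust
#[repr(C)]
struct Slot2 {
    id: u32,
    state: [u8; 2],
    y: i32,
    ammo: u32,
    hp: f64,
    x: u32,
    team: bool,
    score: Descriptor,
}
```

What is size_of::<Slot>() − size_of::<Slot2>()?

Descriptor: 0..2  lock  (2B, 2-aligned); 2..3  prio  (1B, 1-aligned); 3..4  -- padding (1B); 4..6  refcount  (2B, 2-aligned); 6..8  -- padding (2B); 8..12  pid  (4B, 4-aligned); sizeof = 12, alignof = 4
0..8  hp  (8B, 8-aligned)
8..20  score  (12B, 4-aligned)
20..24  id  (4B, 4-aligned)
24..26  state  (2B, 1-aligned)
26..28  -- padding (2B)
28..32  x  (4B, 4-aligned)
32..36  y  (4B, 4-aligned)
36..40  ammo  (4B, 4-aligned)
40..41  team  (1B, 1-aligned)
41..48  -- tail padding (7B)
sizeof = 48, alignof = 8
— Slot2 —
0..4  id  (4B, 4-aligned)
4..6  state  (2B, 1-aligned)
6..8  -- padding (2B)
8..12  y  (4B, 4-aligned)
12..16  ammo  (4B, 4-aligned)
16..24  hp  (8B, 8-aligned)
24..28  x  (4B, 4-aligned)
28..29  team  (1B, 1-aligned)
29..32  -- padding (3B)
32..44  score  (12B, 4-aligned)
44..48  -- tail padding (4B)
sizeof = 48, alignof = 8
48 − 48 = 0

0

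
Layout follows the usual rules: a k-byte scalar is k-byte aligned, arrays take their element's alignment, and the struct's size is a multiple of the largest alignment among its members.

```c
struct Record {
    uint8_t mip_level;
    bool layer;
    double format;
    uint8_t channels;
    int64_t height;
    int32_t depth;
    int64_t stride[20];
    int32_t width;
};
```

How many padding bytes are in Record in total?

21

mip_level at 0 (size 1, align 1) → ends 1
layer at 1 (size 1, align 1) → ends 2
pad 6 to align 8 for format
format at 8 (size 8, align 8) → ends 16
channels at 16 (size 1, align 1) → ends 17
pad 7 to align 8 for height
height at 24 (size 8, align 8) → ends 32
depth at 32 (size 4, align 4) → ends 36
pad 4 to align 8 for stride
stride at 40 (size 160, align 8) → ends 200
width at 200 (size 4, align 4) → ends 204
tail pad 4 to reach multiple of 8
total 208 bytes, alignment 8
data bytes 187, size 208 → padding 21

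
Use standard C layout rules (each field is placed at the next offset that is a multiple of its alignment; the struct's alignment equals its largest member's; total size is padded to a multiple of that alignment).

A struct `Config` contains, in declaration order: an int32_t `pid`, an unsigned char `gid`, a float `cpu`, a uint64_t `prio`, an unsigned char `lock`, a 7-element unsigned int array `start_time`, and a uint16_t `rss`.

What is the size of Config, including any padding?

64 bytes

pid at 0 (size 4, align 4) → ends 4
gid at 4 (size 1, align 1) → ends 5
pad 3 to align 4 for cpu
cpu at 8 (size 4, align 4) → ends 12
pad 4 to align 8 for prio
prio at 16 (size 8, align 8) → ends 24
lock at 24 (size 1, align 1) → ends 25
pad 3 to align 4 for start_time
start_time at 28 (size 28, align 4) → ends 56
rss at 56 (size 2, align 2) → ends 58
tail pad 6 to reach multiple of 8
total 64 bytes, alignment 8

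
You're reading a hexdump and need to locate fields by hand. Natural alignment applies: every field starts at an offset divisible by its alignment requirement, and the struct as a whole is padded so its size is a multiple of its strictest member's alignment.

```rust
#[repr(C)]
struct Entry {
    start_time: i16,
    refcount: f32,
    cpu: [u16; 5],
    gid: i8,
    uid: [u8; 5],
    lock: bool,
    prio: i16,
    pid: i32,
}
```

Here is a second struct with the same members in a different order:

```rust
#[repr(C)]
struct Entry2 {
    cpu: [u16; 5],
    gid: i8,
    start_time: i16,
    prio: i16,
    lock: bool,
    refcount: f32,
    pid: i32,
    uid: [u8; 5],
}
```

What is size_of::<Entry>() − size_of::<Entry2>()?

-4

@0: start_time [2B, align 2] → 2
+2 pad (align 4)
@4: refcount [4B, align 4] → 8
@8: cpu [10B, align 2] → 18
@18: gid [1B, align 1] → 19
@19: uid [5B, align 1] → 24
@24: lock [1B, align 1] → 25
+1 pad (align 2)
@26: prio [2B, align 2] → 28
@28: pid [4B, align 4] → 32
size 32, align 4
— Entry2 —
@0: cpu [10B, align 2] → 10
@10: gid [1B, align 1] → 11
+1 pad (align 2)
@12: start_time [2B, align 2] → 14
@14: prio [2B, align 2] → 16
@16: lock [1B, align 1] → 17
+3 pad (align 4)
@20: refcount [4B, align 4] → 24
@24: pid [4B, align 4] → 28
@28: uid [5B, align 1] → 33
+3 tail pad (align 4)
size 36, align 4
32 − 36 = -4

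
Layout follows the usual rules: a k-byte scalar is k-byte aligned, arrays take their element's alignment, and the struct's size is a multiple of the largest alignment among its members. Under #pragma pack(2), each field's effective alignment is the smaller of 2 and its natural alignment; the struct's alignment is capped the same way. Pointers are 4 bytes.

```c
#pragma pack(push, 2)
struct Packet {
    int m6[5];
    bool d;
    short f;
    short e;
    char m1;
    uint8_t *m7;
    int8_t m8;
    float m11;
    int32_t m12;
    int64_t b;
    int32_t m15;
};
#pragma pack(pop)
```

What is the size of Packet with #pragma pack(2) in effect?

@0: m6 [20B, align 2] → 20
@20: d [1B, align 1] → 21
+1 pad (align 2)
@22: f [2B, align 2] → 24
@24: e [2B, align 2] → 26
@26: m1 [1B, align 1] → 27
+1 pad (align 2)
@28: m7 [4B, align 2] → 32
@32: m8 [1B, align 1] → 33
+1 pad (align 2)
@34: m11 [4B, align 2] → 38
@38: m12 [4B, align 2] → 42
@42: b [8B, align 2] → 50
@50: m15 [4B, align 2] → 54
size 54, align 2

54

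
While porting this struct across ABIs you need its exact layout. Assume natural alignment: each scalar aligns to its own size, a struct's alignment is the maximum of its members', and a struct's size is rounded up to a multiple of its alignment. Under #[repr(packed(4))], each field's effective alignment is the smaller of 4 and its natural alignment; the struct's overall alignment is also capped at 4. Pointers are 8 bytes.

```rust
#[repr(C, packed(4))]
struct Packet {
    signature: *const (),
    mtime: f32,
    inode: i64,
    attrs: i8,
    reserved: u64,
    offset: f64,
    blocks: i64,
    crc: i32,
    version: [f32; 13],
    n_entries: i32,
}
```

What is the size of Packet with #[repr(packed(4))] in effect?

108

signature at 0 (size 8, align 4) → ends 8
mtime at 8 (size 4, align 4) → ends 12
inode at 12 (size 8, align 4) → ends 20
attrs at 20 (size 1, align 1) → ends 21
pad 3 to align 4 for reserved
reserved at 24 (size 8, align 4) → ends 32
offset at 32 (size 8, align 4) → ends 40
blocks at 40 (size 8, align 4) → ends 48
crc at 48 (size 4, align 4) → ends 52
version at 52 (size 52, align 4) → ends 104
n_entries at 104 (size 4, align 4) → ends 108
total 108 bytes, alignment 4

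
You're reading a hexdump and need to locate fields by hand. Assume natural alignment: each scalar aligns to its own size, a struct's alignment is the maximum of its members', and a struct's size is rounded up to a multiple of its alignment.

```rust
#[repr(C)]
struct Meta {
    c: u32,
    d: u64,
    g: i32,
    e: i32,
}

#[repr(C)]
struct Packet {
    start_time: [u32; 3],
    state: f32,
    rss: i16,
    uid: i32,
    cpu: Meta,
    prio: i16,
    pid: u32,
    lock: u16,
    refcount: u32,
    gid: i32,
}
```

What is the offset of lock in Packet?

Meta: c at 0 (size 4, align 4) → ends 4; pad 4 to align 8 for d; d at 8 (size 8, align 8) → ends 16; g at 16 (size 4, align 4) → ends 20; e at 20 (size 4, align 4) → ends 24; total 24 bytes, alignment 8
start_time at 0 (size 12, align 4) → ends 12
state at 12 (size 4, align 4) → ends 16
rss at 16 (size 2, align 2) → ends 18
pad 2 to align 4 for uid
uid at 20 (size 4, align 4) → ends 24
cpu at 24 (size 24, align 8) → ends 48
prio at 48 (size 2, align 2) → ends 50
pad 2 to align 4 for pid
pid at 52 (size 4, align 4) → ends 56
lock at 56 (size 2, align 2) → ends 58

56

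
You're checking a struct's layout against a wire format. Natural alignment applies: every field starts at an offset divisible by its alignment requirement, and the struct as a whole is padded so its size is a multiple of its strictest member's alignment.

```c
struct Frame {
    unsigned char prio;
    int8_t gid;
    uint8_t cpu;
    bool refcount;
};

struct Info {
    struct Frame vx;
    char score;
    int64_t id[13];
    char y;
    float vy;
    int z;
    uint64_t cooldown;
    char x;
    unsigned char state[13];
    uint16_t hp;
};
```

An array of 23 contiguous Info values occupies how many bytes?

Frame: @0: prio [1B, align 1] → 1; @1: gid [1B, align 1] → 2; @2: cpu [1B, align 1] → 3; @3: refcount [1B, align 1] → 4; size 4, align 1
@0: vx [4B, align 1] → 4
@4: score [1B, align 1] → 5
+3 pad (align 8)
@8: id [104B, align 8] → 112
@112: y [1B, align 1] → 113
+3 pad (align 4)
@116: vy [4B, align 4] → 120
@120: z [4B, align 4] → 124
+4 pad (align 8)
@128: cooldown [8B, align 8] → 136
@136: x [1B, align 1] → 137
@137: state [13B, align 1] → 150
@150: hp [2B, align 2] → 152
size 152, align 8
array of 23: 23 × 152 = 3496

3496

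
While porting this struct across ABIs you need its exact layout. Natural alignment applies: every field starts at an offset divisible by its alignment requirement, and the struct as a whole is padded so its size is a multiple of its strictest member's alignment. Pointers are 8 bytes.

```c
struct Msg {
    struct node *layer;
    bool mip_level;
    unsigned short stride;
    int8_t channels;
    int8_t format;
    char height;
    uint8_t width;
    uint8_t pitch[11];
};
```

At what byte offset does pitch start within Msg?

16

0..8  layer  (8B, 8-aligned)
8..9  mip_level  (1B, 1-aligned)
9..10  -- padding (1B)
10..12  stride  (2B, 2-aligned)
12..13  channels  (1B, 1-aligned)
13..14  format  (1B, 1-aligned)
14..15  height  (1B, 1-aligned)
15..16  width  (1B, 1-aligned)
16..27  pitch  (11B, 1-aligned)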